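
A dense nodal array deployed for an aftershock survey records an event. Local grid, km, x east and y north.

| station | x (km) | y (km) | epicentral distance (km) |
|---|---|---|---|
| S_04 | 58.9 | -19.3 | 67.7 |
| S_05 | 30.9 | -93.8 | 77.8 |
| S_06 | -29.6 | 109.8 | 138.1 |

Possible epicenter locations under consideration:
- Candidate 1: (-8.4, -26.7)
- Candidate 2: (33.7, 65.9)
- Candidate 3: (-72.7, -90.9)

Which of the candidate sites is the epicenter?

For each candidate, compare |candidate − station| to the reported distance:
Candidate 1: residuals S_04 0.0, S_05 0.0, S_06 0.0 → max 0.0 km
Candidate 2: residuals S_04 21.1, S_05 81.9, S_06 61.1 → max 81.9 km
Candidate 3: residuals S_04 82.1, S_05 25.8, S_06 67.2 → max 82.1 km
Only Candidate 1 has all residuals ≈ 0.

Candidate 1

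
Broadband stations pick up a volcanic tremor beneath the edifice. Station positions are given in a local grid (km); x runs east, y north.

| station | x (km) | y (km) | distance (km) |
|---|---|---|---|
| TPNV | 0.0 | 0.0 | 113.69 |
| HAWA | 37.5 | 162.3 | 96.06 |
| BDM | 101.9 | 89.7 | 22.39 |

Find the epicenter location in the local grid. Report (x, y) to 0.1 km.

83.0 km east, 77.7 km north

Circle about each station: x² + y² = 113.69²; (x − 37.5)² + (y − 162.3)² = 96.06²; (x − 101.9)² + (y − 89.7)² = 22.39².
Subtracting the TPNV equation from the HAWA and BDM equations removes the quadratic terms:
75.0 x + 324.6 y = 31445.43
203.8 x + 179.4 y = 30853.80
Solving the 2×2 system: x ≈ 83.0, y ≈ 77.7 km.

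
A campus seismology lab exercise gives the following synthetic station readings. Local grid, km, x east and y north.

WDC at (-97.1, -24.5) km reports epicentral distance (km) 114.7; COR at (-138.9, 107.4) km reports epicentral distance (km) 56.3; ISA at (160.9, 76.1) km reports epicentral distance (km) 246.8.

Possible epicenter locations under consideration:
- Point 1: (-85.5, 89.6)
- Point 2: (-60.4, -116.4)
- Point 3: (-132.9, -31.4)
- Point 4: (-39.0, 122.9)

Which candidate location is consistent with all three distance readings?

For each candidate, compare |candidate − station| to the reported distance:
Point 1: residuals WDC 0.0, COR 0.0, ISA 0.0 → max 0.0 km
Point 2: residuals WDC 15.7, COR 180.9, ISA 46.5 → max 180.9 km
Point 3: residuals WDC 78.2, COR 82.6, ISA 66.0 → max 82.6 km
Point 4: residuals WDC 43.7, COR 44.8, ISA 41.5 → max 44.8 km
Only Point 1 has all residuals ≈ 0.

Point 1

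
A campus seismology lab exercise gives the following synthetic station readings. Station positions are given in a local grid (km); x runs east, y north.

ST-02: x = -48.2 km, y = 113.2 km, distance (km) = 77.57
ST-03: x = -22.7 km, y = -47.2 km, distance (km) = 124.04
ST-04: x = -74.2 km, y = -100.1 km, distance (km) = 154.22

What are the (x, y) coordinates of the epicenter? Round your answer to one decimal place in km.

-96.5 km east, 52.5 km north

Circle about each station: (x + 48.2)² + (y − 113.2)² = 77.57²; (x + 22.7)² + (y + 47.2)² = 124.04²; (x + 74.2)² + (y + 100.1)² = 154.22².
Subtracting pairs of circle equations eliminates x²+y² and gives linear equations (the radical axes):
51.0 x − 320.8 y = -21763.17
-52.0 x − 426.6 y = -17378.53
Solving the 2×2 system: x ≈ -96.5, y ≈ 52.5 km.
Check against ST-02 (with the unrounded x, y): √((x + 48.2)²+(y − 113.2)²) = 77.57 ≈ 77.57 km. ✓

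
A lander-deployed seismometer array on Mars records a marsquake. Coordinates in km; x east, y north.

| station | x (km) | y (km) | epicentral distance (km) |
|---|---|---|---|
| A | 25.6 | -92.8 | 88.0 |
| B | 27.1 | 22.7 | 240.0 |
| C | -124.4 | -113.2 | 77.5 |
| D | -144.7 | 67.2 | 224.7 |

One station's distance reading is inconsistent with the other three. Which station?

B

Solve using three stations at a time. Using A, C, D (subtract circle equations pairwise → linear system) gives (x, y) ≈ (-50.6, -136.8).
Distances from that point to each station vs reported:
  A: calculated 88.0 vs reported 88.0 → residual 0.0 km
  B: calculated 177.5 vs reported 240.0 → residual 62.5 km
  C: calculated 77.5 vs reported 77.5 → residual 0.0 km
  D: calculated 224.7 vs reported 224.7 → residual 0.0 km
A, C, D are mutually consistent (residuals ≈ 0); B is off by 62.5 km.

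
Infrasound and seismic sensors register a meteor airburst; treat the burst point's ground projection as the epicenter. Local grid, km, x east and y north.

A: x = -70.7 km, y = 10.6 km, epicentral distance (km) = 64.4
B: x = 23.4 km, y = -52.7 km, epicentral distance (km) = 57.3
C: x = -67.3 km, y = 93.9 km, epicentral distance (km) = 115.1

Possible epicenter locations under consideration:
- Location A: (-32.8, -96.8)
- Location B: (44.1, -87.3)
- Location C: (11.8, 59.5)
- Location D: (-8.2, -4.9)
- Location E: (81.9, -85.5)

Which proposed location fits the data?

Location D

For each candidate, compare |candidate − station| to the reported distance:
Location A: residuals A 49.5, B 14.1, C 78.7 → max 78.7 km
Location B: residuals A 86.5, B 17.0, C 97.6 → max 97.6 km
Location C: residuals A 31.5, B 55.5, C 28.8 → max 55.5 km
Location D: residuals A 0.0, B 0.0, C 0.0 → max 0.0 km
Location E: residuals A 115.9, B 9.8, C 118.2 → max 118.2 km
Only Location D has all residuals ≈ 0.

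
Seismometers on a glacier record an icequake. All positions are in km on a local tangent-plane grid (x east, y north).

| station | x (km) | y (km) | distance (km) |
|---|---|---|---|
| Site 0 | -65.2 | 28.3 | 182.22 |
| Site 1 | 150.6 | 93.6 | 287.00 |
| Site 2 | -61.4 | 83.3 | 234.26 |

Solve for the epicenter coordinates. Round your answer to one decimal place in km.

(-8.9, -145.0)

Circle about each station: (x + 65.2)² + (y − 28.3)² = 182.22²; (x − 150.6)² + (y − 93.6)² = 287.00²; (x + 61.4)² + (y − 83.3)² = 234.26².
Subtracting pairs of circle equations eliminates x²+y² and gives linear equations (the radical axes):
431.6 x + 130.6 y = -22775.48
7.6 x + 110.0 y = -16016.70
Solving the 2×2 system: x ≈ -8.9, y ≈ -145.0 km.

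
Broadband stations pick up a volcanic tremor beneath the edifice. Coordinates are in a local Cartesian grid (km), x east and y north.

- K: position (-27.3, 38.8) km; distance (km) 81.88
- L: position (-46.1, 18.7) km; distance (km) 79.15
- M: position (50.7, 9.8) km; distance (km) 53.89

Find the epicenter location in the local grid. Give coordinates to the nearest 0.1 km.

15.5 km east, -31.0 km north

Circle about each station: (x + 27.3)² + (y − 38.8)² = 81.88²; (x + 46.1)² + (y − 18.7)² = 79.15²; (x − 50.7)² + (y − 9.8)² = 53.89².
Subtracting the K equation from the L and M equations removes the quadratic terms:
-37.6 x − 40.2 y = 663.78
156.0 x − 58.0 y = 4216.00
Solving the 2×2 system: x ≈ 15.5, y ≈ -31.0 km.
Check against K (with the unrounded x, y): √((x + 27.3)²+(y − 38.8)²) = 81.88 ≈ 81.88 km. ✓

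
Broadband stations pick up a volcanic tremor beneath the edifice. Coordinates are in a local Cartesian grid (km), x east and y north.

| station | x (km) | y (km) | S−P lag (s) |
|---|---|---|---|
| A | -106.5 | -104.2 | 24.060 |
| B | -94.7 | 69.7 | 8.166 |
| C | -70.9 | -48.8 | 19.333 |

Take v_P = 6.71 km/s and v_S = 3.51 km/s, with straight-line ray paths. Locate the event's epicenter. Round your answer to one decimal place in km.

Distance from S−P lag: d = Δt · v_P v_S / (v_P − v_S) = Δt · (6.71·3.51)/(6.71−3.51) ≈ 7.3600·Δt.
So d_A = 177.08, d_B = 60.10, d_C = 142.29 km.
Circle about each station: (x + 106.5)² + (y + 104.2)² = 177.08²; (x + 94.7)² + (y − 69.7)² = 60.10²; (x + 70.9)² + (y + 48.8)² = 142.29².
Subtracting the A equation from the B and C equations removes the quadratic terms:
23.6 x + 347.8 y = 19371.61
71.2 x + 110.8 y = -3680.76
Solving the 2×2 system: x ≈ -154.7, y ≈ 66.2 km.
Check against A (with the unrounded x, y): √((x + 106.5)²+(y + 104.2)²) = 177.08 ≈ 177.08 km. ✓

(-154.7, 66.2)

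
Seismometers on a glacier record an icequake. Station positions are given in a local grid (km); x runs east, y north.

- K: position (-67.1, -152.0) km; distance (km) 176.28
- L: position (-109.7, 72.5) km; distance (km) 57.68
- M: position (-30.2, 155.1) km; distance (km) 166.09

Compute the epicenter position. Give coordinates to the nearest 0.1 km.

x ≈ -120.8 km, y ≈ 15.9 km

Circle about each station: (x + 67.1)² + (y + 152.0)² = 176.28²; (x + 109.7)² + (y − 72.5)² = 57.68²; (x + 30.2)² + (y − 155.1)² = 166.09².
Subtracting pairs of circle equations eliminates x²+y² and gives linear equations (the radical axes):
-85.2 x + 449.0 y = 17431.59
73.8 x + 614.2 y = 850.39
Solving the 2×2 system: x ≈ -120.8, y ≈ 15.9 km.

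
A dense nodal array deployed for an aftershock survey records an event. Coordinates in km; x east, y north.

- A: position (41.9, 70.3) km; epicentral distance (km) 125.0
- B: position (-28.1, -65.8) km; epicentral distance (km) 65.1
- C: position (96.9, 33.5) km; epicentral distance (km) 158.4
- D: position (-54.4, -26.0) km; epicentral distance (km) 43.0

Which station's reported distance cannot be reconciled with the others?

Solve using three stations at a time. Using A, B, C (subtract circle equations pairwise → linear system) gives (x, y) ≈ (-56.2, -7.1).
Distances from that point to each station vs reported:
  A: calculated 125.0 vs reported 125.0 → residual 0.0 km
  B: calculated 65.0 vs reported 65.1 → residual 0.1 km
  C: calculated 158.4 vs reported 158.4 → residual 0.0 km
  D: calculated 18.9 vs reported 43.0 → residual 24.1 km
A, B, C are mutually consistent (residuals ≈ 0); D is off by 24.1 km.

D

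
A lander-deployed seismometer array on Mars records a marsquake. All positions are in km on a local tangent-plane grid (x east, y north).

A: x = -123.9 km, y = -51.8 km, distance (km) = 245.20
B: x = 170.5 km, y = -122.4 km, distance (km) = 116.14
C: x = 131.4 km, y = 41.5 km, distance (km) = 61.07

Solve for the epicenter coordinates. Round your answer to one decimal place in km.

119.0 km east, -18.3 km north

Circle about each station: (x + 123.9)² + (y + 51.8)² = 245.20²; (x − 170.5)² + (y + 122.4)² = 116.14²; (x − 131.4)² + (y − 41.5)² = 61.07².
Subtracting the A equation from the B and C equations removes the quadratic terms:
588.8 x − 141.2 y = 72652.10
510.6 x + 186.6 y = 57347.26
Solving the 2×2 system: x ≈ 119.0, y ≈ -18.3 km.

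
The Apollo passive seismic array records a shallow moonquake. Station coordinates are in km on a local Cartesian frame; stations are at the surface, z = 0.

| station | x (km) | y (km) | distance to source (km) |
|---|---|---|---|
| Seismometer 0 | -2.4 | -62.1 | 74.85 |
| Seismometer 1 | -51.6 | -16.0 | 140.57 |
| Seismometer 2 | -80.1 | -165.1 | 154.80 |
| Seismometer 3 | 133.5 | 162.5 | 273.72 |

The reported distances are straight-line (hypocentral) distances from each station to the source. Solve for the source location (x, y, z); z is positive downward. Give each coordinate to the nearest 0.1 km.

x ≈ 59.4 km, y ≈ -100.4 km, depth ≈ 17.8 km

Each station gives a sphere (x−x_i)² + (y−y_i)² + z² = d_i² (stations at z=0).
Subtracting the Seismometer 0 sphere from Seismometer 1 and Seismometer 2: z² cancels, leaving linear equations in x and y:
-98.4 x + 92.2 y = -15101.01
-155.4 x − 206.0 y = 11451.33
Solving: x ≈ 59.396, y ≈ -100.395 km (keep extra digits for the depth step; rounded: 59.4, -100.4).
Then from the Seismometer 0 sphere: z² = 74.85² − (x + 2.4)² − (y + 62.1)² with x = 59.396, y = -100.395, so z ≈ 17.812 ≈ 17.8 km.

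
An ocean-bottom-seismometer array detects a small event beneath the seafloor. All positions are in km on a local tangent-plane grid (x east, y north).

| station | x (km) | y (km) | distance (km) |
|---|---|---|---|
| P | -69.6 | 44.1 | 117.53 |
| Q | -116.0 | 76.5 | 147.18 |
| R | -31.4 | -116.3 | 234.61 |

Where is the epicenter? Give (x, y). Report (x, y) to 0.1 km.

Circle about each station: (x + 69.6)² + (y − 44.1)² = 117.53²; (x + 116.0)² + (y − 76.5)² = 147.18²; (x + 31.4)² + (y + 116.3)² = 234.61².
Subtracting the P equation from the Q and R equations removes the quadratic terms:
-92.8 x + 64.8 y = 4670.63
76.4 x − 320.8 y = -33505.87
Solving the 2×2 system: x ≈ 27.1, y ≈ 110.9 km.
Check against P (with the unrounded x, y): √((x + 69.6)²+(y − 44.1)²) = 117.54 ≈ 117.53 km. ✓

27.1 km east, 110.9 km north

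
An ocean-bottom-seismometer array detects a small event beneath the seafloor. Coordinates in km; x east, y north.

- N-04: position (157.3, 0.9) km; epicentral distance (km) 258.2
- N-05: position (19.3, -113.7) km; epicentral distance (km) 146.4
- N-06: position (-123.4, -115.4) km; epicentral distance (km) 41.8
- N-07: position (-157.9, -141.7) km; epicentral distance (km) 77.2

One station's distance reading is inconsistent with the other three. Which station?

Solve using three stations at a time. Using N-05, N-06, N-07 (subtract circle equations pairwise → linear system) gives (x, y) ≈ (-121.5, -73.6).
Distances from that point to each station vs reported:
  N-04: calculated 288.6 vs reported 258.2 → residual 30.4 km
  N-05: calculated 146.4 vs reported 146.4 → residual 0.0 km
  N-06: calculated 41.9 vs reported 41.8 → residual 0.1 km
  N-07: calculated 77.2 vs reported 77.2 → residual 0.0 km
N-05, N-06, N-07 are mutually consistent (residuals ≈ 0); N-04 is off by 30.4 km.

N-04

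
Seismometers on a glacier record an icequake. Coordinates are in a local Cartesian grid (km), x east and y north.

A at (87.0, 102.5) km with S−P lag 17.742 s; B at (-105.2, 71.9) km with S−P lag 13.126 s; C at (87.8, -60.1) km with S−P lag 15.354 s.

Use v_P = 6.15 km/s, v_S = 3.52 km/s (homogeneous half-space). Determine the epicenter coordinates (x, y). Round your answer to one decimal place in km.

(-21.0, 4.2)

Distance from S−P lag: d = Δt · v_P v_S / (v_P − v_S) = Δt · (6.15·3.52)/(6.15−3.52) ≈ 8.2312·Δt.
So d_A = 146.04, d_B = 108.04, d_C = 126.38 km.
Circle about each station: (x − 87.0)² + (y − 102.5)² = 146.04²; (x + 105.2)² + (y − 71.9)² = 108.04²; (x − 87.8)² + (y + 60.1)² = 126.38².
Subtracting the A equation from the B and C equations removes the quadratic terms:
-384.4 x − 61.2 y = 7816.44
1.6 x − 325.2 y = -1398.62
Solving the 2×2 system: x ≈ -21.0, y ≈ 4.2 km.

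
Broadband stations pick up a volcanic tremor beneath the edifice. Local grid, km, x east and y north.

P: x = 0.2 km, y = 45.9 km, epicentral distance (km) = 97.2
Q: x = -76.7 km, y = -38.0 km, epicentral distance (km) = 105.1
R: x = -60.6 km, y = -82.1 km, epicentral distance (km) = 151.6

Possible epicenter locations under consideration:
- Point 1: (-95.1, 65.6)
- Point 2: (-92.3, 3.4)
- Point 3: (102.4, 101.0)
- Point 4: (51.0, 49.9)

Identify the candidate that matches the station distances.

For each candidate, compare |candidate − station| to the reported distance:
Point 1: residuals P 0.1, Q 0.1, R 0.1 → max 0.1 km
Point 2: residuals P 4.6, Q 60.9, R 60.4 → max 60.9 km
Point 3: residuals P 18.9, Q 121.6, R 93.5 → max 121.6 km
Point 4: residuals P 46.2, Q 49.9, R 21.3 → max 49.9 km
Only Point 1 has all residuals ≈ 0.

Point 1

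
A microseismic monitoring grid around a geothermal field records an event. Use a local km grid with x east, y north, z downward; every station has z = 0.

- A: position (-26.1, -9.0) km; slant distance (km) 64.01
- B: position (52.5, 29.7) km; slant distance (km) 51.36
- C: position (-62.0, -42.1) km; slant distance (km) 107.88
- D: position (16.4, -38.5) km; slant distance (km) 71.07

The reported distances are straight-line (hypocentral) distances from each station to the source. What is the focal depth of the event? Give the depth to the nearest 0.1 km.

z ≈ 35.8 km

Each station gives a sphere (x−x_i)² + (y−y_i)² + z² = d_i² (stations at z=0).
Subtracting the A sphere from B and C: z² cancels, leaving linear equations in x and y:
157.2 x + 77.4 y = 4335.56
-71.8 x − 66.2 y = -2686.61
Solving: x ≈ 16.305, y ≈ 22.899 km (keep extra digits for the depth step; rounded: 16.3, 22.9).
Then from the A sphere: z² = 64.01² − (x + 26.1)² − (y + 9.0)² with x = 16.305, y = 22.899, so z ≈ 35.799 ≈ 35.8 km.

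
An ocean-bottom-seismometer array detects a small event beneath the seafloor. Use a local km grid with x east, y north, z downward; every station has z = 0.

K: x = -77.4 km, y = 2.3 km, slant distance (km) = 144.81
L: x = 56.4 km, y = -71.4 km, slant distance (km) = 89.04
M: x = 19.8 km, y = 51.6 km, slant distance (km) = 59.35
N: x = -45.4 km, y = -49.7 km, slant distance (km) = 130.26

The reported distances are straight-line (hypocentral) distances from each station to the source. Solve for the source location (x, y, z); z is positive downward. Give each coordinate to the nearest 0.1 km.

Each station gives a sphere (x−x_i)² + (y−y_i)² + z² = d_i² (stations at z=0).
Subtracting the K sphere from L and M: z² cancels, leaving linear equations in x and y:
267.6 x − 147.4 y = 15324.68
194.4 x + 98.6 y = 14506.06
Solving: x ≈ 66.301, y ≈ 16.401 km (keep extra digits for the depth step; rounded: 66.3, 16.4).
Then from the K sphere: z² = 144.81² − (x + 77.4)² − (y − 2.3)² with x = 66.301, y = 16.401, so z ≈ 11.005 ≈ 11.0 km.
Check against N (with the unrounded solution): distance 130.26 ≈ 130.26 km. ✓

(66.3, 16.4, 11.0)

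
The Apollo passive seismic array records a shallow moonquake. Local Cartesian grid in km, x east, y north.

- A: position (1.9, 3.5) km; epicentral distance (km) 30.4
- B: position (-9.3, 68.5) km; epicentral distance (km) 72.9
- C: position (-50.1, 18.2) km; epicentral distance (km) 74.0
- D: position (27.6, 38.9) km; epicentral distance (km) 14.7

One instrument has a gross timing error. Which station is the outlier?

Solve using three stations at a time. Using A, C, D (subtract circle equations pairwise → linear system) gives (x, y) ≈ (23.6, 24.8).
Distances from that point to each station vs reported:
  A: calculated 30.4 vs reported 30.4 → residual 0.0 km
  B: calculated 54.7 vs reported 72.9 → residual 18.2 km
  C: calculated 74.0 vs reported 74.0 → residual 0.0 km
  D: calculated 14.7 vs reported 14.7 → residual 0.0 km
A, C, D are mutually consistent (residuals ≈ 0); B is off by 18.2 km.

B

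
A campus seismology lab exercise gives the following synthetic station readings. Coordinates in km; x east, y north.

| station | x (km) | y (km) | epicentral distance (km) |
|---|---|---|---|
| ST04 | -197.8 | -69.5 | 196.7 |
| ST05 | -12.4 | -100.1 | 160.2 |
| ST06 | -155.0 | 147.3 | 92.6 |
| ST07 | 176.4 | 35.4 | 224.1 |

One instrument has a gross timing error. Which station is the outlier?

ST06

Solve using three stations at a time. Using ST04, ST05, ST07 (subtract circle equations pairwise → linear system) gives (x, y) ≈ (-46.7, 56.3).
Distances from that point to each station vs reported:
  ST04: calculated 196.6 vs reported 196.7 → residual 0.1 km
  ST05: calculated 160.1 vs reported 160.2 → residual 0.1 km
  ST06: calculated 141.5 vs reported 92.6 → residual 48.9 km
  ST07: calculated 224.1 vs reported 224.1 → residual 0.0 km
ST04, ST05, ST07 are mutually consistent (residuals ≈ 0); ST06 is off by 48.9 km.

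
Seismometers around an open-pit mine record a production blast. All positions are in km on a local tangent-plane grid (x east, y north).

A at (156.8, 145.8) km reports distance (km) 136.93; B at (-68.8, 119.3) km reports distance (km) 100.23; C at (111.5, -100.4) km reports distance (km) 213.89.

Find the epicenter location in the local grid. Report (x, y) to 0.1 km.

28.9 km east, 96.9 km north

Circle about each station: (x − 156.8)² + (y − 145.8)² = 136.93²; (x + 68.8)² + (y − 119.3)² = 100.23²; (x − 111.5)² + (y + 100.4)² = 213.89².
Subtracting the A equation from the B and C equations removes the quadratic terms:
-451.2 x − 53.0 y = -18174.18
-90.6 x − 492.4 y = -50330.58
Solving the 2×2 system: x ≈ 28.9, y ≈ 96.9 km.
Check against A (with the unrounded x, y): √((x − 156.8)²+(y − 145.8)²) = 136.93 ≈ 136.93 km. ✓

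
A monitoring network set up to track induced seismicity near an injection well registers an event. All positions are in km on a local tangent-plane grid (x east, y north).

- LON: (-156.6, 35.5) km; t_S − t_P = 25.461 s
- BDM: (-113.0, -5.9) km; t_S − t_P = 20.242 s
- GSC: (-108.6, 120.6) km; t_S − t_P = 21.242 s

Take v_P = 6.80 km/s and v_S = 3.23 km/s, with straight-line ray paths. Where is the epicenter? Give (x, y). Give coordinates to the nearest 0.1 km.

x ≈ -0.4 km, y ≈ 47.3 km

Distance from S−P lag: d = Δt · v_P v_S / (v_P − v_S) = Δt · (6.80·3.23)/(6.80−3.23) ≈ 6.1524·Δt.
So d_LON = 156.65, d_BDM = 124.54, d_GSC = 130.69 km.
Circle about each station: (x + 156.6)² + (y − 35.5)² = 156.65²; (x + 113.0)² + (y + 5.9)² = 124.54²; (x + 108.6)² + (y − 120.6)² = 130.69².
Subtracting pairs of circle equations eliminates x²+y² and gives linear equations (the radical axes):
87.2 x − 82.8 y = -3950.99
96.0 x + 170.2 y = 8013.86
Solving the 2×2 system: x ≈ -0.4, y ≈ 47.3 km.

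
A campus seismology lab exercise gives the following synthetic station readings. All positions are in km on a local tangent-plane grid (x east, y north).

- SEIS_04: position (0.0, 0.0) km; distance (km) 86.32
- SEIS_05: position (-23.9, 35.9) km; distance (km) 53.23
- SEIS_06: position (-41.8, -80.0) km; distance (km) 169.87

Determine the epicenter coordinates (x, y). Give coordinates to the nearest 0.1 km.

-6.2 km east, 86.1 km north

Circle about each station: x² + y² = 86.32²; (x + 23.9)² + (y − 35.9)² = 53.23²; (x + 41.8)² + (y + 80.0)² = 169.87².
Subtracting the SEIS_04 equation from the SEIS_05 and SEIS_06 equations removes the quadratic terms:
-47.8 x + 71.8 y = 6477.73
-83.6 x − 160.0 y = -13257.43
Solving the 2×2 system: x ≈ -6.2, y ≈ 86.1 km.
Check against SEIS_04 (with the unrounded x, y): √(x²+y²) = 86.32 ≈ 86.32 km. ✓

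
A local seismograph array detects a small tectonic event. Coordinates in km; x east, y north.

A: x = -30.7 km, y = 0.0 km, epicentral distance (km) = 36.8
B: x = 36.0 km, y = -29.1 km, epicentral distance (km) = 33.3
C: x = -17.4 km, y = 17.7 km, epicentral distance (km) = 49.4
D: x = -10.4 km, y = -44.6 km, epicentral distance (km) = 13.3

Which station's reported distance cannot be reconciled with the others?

B

Solve using three stations at a time. Using A, C, D (subtract circle equations pairwise → linear system) gives (x, y) ≈ (-11.4, -31.3).
Distances from that point to each station vs reported:
  A: calculated 36.8 vs reported 36.8 → residual 0.0 km
  B: calculated 47.5 vs reported 33.3 → residual 14.2 km
  C: calculated 49.4 vs reported 49.4 → residual 0.0 km
  D: calculated 13.3 vs reported 13.3 → residual 0.0 km
A, C, D are mutually consistent (residuals ≈ 0); B is off by 14.2 km.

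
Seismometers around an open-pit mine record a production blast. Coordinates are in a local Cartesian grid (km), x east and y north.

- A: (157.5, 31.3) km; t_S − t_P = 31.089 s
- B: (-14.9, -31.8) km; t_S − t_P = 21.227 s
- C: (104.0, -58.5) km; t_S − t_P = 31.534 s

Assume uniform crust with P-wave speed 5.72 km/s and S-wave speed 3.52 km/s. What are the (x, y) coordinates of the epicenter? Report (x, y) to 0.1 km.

Distance from S−P lag: d = Δt · v_P v_S / (v_P − v_S) = Δt · (5.72·3.52)/(5.72−3.52) ≈ 9.1520·Δt.
So d_A = 284.53, d_B = 194.27, d_C = 288.60 km.
Circle about each station: (x − 157.5)² + (y − 31.3)² = 284.53²; (x + 14.9)² + (y + 31.8)² = 194.27²; (x − 104.0)² + (y + 58.5)² = 288.60².
Subtracting the A equation from the B and C equations removes the quadratic terms:
-344.8 x − 126.2 y = 18663.80
-107.0 x − 179.6 y = -13880.33
Solving the 2×2 system: x ≈ -105.4, y ≈ 140.1 km.
Check against A (with the unrounded x, y): √((x − 157.5)²+(y − 31.3)²) = 284.51 ≈ 284.53 km. ✓

x ≈ -105.4 km, y ≈ 140.1 km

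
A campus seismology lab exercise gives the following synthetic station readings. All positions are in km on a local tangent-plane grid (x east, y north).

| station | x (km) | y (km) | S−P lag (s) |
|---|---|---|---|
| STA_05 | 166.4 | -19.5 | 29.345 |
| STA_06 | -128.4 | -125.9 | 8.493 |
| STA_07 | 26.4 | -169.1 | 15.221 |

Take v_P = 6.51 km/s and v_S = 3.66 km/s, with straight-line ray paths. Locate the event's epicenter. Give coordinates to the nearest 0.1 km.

Distance from S−P lag: d = Δt · v_P v_S / (v_P − v_S) = Δt · (6.51·3.66)/(6.51−3.66) ≈ 8.3602·Δt.
So d_STA_05 = 245.33, d_STA_06 = 71.00, d_STA_07 = 127.25 km.
Circle about each station: (x − 166.4)² + (y + 19.5)² = 245.33²; (x + 128.4)² + (y + 125.9)² = 71.00²; (x − 26.4)² + (y + 169.1)² = 127.25².
Subtracting the STA_05 equation from the STA_06 and STA_07 equations removes the quadratic terms:
-589.6 x − 212.8 y = 59413.97
-280.0 x − 299.2 y = 45216.81
Solving the 2×2 system: x ≈ -69.8, y ≈ -85.8 km.

x ≈ -69.8 km, y ≈ -85.8 km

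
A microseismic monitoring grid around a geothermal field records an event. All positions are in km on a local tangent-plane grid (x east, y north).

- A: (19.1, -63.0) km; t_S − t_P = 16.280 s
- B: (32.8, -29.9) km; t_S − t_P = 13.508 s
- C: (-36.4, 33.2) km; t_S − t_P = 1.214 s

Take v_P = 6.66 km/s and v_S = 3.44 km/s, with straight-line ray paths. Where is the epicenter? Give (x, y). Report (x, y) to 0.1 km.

Distance from S−P lag: d = Δt · v_P v_S / (v_P − v_S) = Δt · (6.66·3.44)/(6.66−3.44) ≈ 7.1150·Δt.
So d_A = 115.83, d_B = 96.11, d_C = 8.64 km.
Circle about each station: (x − 19.1)² + (y + 63.0)² = 115.83²; (x − 32.8)² + (y + 29.9)² = 96.11²; (x + 36.4)² + (y − 33.2)² = 8.64².
Subtracting the A equation from the B and C equations removes the quadratic terms:
27.4 x + 66.2 y = 1815.50
-111.0 x + 192.4 y = 11435.33
Solving the 2×2 system: x ≈ -32.3, y ≈ 40.8 km.

x ≈ -32.3 km, y ≈ 40.8 km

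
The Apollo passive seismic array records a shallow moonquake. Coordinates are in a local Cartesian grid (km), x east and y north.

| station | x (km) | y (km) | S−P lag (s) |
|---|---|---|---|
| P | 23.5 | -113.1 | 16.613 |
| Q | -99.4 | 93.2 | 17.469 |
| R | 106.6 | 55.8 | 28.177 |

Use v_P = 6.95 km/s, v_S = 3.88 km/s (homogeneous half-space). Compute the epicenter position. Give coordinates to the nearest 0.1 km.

Distance from S−P lag: d = Δt · v_P v_S / (v_P − v_S) = Δt · (6.95·3.88)/(6.95−3.88) ≈ 8.7837·Δt.
So d_P = 145.92, d_Q = 153.44, d_R = 247.50 km.
Circle about each station: (x − 23.5)² + (y + 113.1)² = 145.92²; (x + 99.4)² + (y − 93.2)² = 153.44²; (x − 106.6)² + (y − 55.8)² = 247.50².
Subtracting pairs of circle equations eliminates x²+y² and gives linear equations (the radical axes):
-245.8 x + 412.6 y = 2971.55
166.2 x + 337.8 y = -38830.26
Solving the 2×2 system: x ≈ -112.3, y ≈ -59.7 km.

(-112.3, -59.7)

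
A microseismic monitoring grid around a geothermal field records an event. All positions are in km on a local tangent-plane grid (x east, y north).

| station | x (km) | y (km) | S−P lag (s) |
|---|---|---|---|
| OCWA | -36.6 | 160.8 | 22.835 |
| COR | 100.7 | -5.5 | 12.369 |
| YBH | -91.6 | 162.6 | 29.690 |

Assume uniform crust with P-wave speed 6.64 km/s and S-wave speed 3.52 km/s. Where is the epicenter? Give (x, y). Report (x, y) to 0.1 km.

x ≈ 117.1 km, y ≈ 85.7 km

Distance from S−P lag: d = Δt · v_P v_S / (v_P − v_S) = Δt · (6.64·3.52)/(6.64−3.52) ≈ 7.4913·Δt.
So d_OCWA = 171.06, d_COR = 92.66, d_YBH = 222.42 km.
Circle about each station: (x + 36.6)² + (y − 160.8)² = 171.06²; (x − 100.7)² + (y + 5.5)² = 92.66²; (x + 91.6)² + (y − 162.6)² = 222.42².
Subtracting the OCWA equation from the COR and YBH equations removes the quadratic terms:
274.6 x − 332.6 y = 3650.19
-110.0 x + 3.6 y = -12576.01
Solving the 2×2 system: x ≈ 117.1, y ≈ 85.7 km.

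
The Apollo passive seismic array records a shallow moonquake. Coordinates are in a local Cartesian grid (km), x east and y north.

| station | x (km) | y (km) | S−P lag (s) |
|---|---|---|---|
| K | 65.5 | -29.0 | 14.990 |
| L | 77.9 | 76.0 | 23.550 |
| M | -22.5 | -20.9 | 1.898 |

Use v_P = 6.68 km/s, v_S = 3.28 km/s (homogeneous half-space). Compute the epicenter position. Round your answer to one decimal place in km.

(-31.1, -29.6)

Distance from S−P lag: d = Δt · v_P v_S / (v_P − v_S) = Δt · (6.68·3.28)/(6.68−3.28) ≈ 6.4442·Δt.
So d_K = 96.60, d_L = 151.76, d_M = 12.23 km.
Circle about each station: (x − 65.5)² + (y + 29.0)² = 96.60²; (x − 77.9)² + (y − 76.0)² = 151.76²; (x + 22.5)² + (y + 20.9)² = 12.23².
Subtracting pairs of circle equations eliminates x²+y² and gives linear equations (the radical axes):
24.8 x + 210.0 y = -6986.38
-176.0 x + 16.2 y = 4993.80
Solving the 2×2 system: x ≈ -31.1, y ≈ -29.6 km.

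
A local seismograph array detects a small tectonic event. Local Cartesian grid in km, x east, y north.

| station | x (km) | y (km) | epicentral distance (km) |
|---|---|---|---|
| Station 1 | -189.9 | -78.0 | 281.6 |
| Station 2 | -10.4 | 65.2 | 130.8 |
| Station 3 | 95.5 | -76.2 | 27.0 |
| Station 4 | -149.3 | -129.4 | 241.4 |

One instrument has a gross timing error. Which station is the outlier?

Station 2

Solve using three stations at a time. Using Station 1, Station 3, Station 4 (subtract circle equations pairwise → linear system) gives (x, y) ≈ (90.6, -102.7).
Distances from that point to each station vs reported:
  Station 1: calculated 281.6 vs reported 281.6 → residual 0.0 km
  Station 2: calculated 195.9 vs reported 130.8 → residual 65.1 km
  Station 3: calculated 26.9 vs reported 27.0 → residual 0.1 km
  Station 4: calculated 241.4 vs reported 241.4 → residual 0.0 km
Station 1, Station 3, Station 4 are mutually consistent (residuals ≈ 0); Station 2 is off by 65.1 km.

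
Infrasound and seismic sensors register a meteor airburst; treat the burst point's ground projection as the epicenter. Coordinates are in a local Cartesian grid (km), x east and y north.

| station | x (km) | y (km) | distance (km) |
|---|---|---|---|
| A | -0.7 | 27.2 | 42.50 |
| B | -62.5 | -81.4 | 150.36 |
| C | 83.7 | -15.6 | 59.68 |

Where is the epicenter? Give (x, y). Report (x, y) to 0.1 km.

(41.8, 26.9)

Circle about each station: (x + 0.7)² + (y − 27.2)² = 42.50²; (x + 62.5)² + (y + 81.4)² = 150.36²; (x − 83.7)² + (y + 15.6)² = 59.68².
Subtracting the A equation from the B and C equations removes the quadratic terms:
-123.6 x − 217.2 y = -11010.00
168.8 x − 85.6 y = 4753.27
Solving the 2×2 system: x ≈ 41.8, y ≈ 26.9 km.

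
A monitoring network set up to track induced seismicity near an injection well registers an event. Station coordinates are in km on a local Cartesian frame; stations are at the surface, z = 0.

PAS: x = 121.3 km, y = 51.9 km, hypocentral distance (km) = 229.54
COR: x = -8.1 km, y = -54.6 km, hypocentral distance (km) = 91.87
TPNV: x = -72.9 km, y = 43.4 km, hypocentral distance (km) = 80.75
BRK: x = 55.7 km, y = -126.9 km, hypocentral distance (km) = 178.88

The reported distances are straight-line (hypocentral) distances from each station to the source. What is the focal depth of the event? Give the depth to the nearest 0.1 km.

z ≈ 29.7 km

Each station gives a sphere (x−x_i)² + (y−y_i)² + z² = d_i² (stations at z=0).
Subtracting the PAS sphere from COR and TPNV: z² cancels, leaving linear equations in x and y:
-258.8 x − 213.0 y = 29887.98
-388.4 x − 17.0 y = 35958.72
Solving: x ≈ -91.295, y ≈ -29.393 km (keep extra digits for the depth step; rounded: -91.3, -29.4).
Then from the PAS sphere: z² = 229.54² − (x − 121.3)² − (y − 51.9)² with x = -91.295, y = -29.393, so z ≈ 29.722 ≈ 29.7 km.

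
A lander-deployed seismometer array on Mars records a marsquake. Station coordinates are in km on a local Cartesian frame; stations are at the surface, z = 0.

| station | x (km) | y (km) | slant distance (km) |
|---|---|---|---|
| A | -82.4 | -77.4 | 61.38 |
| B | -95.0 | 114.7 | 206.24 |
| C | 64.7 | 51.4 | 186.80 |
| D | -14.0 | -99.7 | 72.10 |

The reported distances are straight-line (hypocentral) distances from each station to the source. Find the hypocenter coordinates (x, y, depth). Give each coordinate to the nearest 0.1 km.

Each station gives a sphere (x−x_i)² + (y−y_i)² + z² = d_i² (stations at z=0).
Subtracting the A sphere from B and C: z² cancels, leaving linear equations in x and y:
-25.2 x + 384.2 y = -29366.86
294.2 x + 257.6 y = -37079.21
Solving: x ≈ -55.897, y ≈ -80.103 km (keep extra digits for the depth step; rounded: -55.9, -80.1).
Then from the A sphere: z² = 61.38² − (x + 82.4)² − (y + 77.4)² with x = -55.897, y = -80.103, so z ≈ 55.297 ≈ 55.3 km.
Check against D (with the unrounded solution): distance 72.09 ≈ 72.10 km. ✓

(-55.9, -80.1, 55.3)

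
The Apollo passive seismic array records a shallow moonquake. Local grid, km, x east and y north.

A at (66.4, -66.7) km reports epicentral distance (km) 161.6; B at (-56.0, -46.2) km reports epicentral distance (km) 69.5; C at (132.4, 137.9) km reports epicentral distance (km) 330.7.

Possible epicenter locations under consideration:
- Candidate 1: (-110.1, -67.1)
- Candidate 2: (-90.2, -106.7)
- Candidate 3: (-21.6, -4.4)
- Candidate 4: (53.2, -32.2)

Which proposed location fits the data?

Candidate 2

For each candidate, compare |candidate − station| to the reported distance:
Candidate 1: residuals A 14.9, B 11.5, C 13.2 → max 14.9 km
Candidate 2: residuals A 0.0, B 0.0, C 0.0 → max 0.0 km
Candidate 3: residuals A 53.8, B 15.4, C 121.0 → max 121.0 km
Candidate 4: residuals A 124.7, B 40.6, C 143.1 → max 143.1 km
Only Candidate 2 has all residuals ≈ 0.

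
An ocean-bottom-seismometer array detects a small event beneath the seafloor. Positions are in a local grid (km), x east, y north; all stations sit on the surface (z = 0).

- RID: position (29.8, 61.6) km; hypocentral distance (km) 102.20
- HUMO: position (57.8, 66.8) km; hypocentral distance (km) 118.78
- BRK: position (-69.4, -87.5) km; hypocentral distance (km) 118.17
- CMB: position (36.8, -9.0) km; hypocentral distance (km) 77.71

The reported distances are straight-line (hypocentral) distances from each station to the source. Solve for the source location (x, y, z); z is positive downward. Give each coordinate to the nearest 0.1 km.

Each station gives a sphere (x−x_i)² + (y−y_i)² + z² = d_i² (stations at z=0).
Subtracting the RID sphere from HUMO and BRK: z² cancels, leaving linear equations in x and y:
56.0 x + 10.4 y = -543.37
-198.4 x − 298.2 y = 4270.70
Solving: x ≈ -8.036, y ≈ -8.975 km (keep extra digits for the depth step; rounded: -8.0, -9.0).
Then from the RID sphere: z² = 102.20² − (x − 29.8)² − (y − 61.6)² with x = -8.036, y = -8.975, so z ≈ 63.502 ≈ 63.5 km.

(-8.0, -9.0, 63.5)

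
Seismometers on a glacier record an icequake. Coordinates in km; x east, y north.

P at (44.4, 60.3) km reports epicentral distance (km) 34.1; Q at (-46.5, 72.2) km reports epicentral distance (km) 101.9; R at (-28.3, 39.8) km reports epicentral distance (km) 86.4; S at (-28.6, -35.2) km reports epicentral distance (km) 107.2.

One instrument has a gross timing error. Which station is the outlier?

Q

Solve using three stations at a time. Using P, R, S (subtract circle equations pairwise → linear system) gives (x, y) ≈ (57.4, 28.8).
Distances from that point to each station vs reported:
  P: calculated 34.1 vs reported 34.1 → residual 0.0 km
  Q: calculated 112.6 vs reported 101.9 → residual 10.7 km
  R: calculated 86.4 vs reported 86.4 → residual 0.0 km
  S: calculated 107.2 vs reported 107.2 → residual 0.0 km
P, R, S are mutually consistent (residuals ≈ 0); Q is off by 10.7 km.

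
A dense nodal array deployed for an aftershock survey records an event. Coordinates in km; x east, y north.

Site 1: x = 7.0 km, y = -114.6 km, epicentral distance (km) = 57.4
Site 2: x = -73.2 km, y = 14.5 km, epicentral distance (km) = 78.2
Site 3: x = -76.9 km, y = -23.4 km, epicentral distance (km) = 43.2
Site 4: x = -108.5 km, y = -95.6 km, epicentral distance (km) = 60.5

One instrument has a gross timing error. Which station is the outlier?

Solve using three stations at a time. Using Site 2, Site 3, Site 4 (subtract circle equations pairwise → linear system) gives (x, y) ≈ (-58.3, -62.1).
Distances from that point to each station vs reported:
  Site 1: calculated 83.7 vs reported 57.4 → residual 26.3 km
  Site 2: calculated 78.1 vs reported 78.2 → residual 0.1 km
  Site 3: calculated 43.0 vs reported 43.2 → residual 0.2 km
  Site 4: calculated 60.3 vs reported 60.5 → residual 0.2 km
Site 2, Site 3, Site 4 are mutually consistent (residuals ≈ 0); Site 1 is off by 26.3 km.

Site 1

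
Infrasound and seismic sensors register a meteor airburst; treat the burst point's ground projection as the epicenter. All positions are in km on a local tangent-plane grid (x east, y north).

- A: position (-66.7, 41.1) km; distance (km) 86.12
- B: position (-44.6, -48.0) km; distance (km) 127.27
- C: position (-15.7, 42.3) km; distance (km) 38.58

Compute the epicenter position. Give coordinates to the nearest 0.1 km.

(16.4, 63.7)

Circle about each station: (x + 66.7)² + (y − 41.1)² = 86.12²; (x + 44.6)² + (y + 48.0)² = 127.27²; (x + 15.7)² + (y − 42.3)² = 38.58².
Subtracting the A equation from the B and C equations removes the quadratic terms:
44.2 x − 178.2 y = -10625.94
102.0 x + 2.4 y = 1825.92
Solving the 2×2 system: x ≈ 16.4, y ≈ 63.7 km.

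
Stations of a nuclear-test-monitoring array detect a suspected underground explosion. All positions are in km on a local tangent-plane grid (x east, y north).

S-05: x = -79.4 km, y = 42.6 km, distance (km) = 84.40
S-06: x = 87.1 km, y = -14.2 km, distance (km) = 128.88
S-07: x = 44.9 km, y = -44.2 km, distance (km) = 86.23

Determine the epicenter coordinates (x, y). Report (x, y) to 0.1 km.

(-40.5, -32.3)

Circle about each station: (x + 79.4)² + (y − 42.6)² = 84.40²; (x − 87.1)² + (y + 14.2)² = 128.88²; (x − 44.9)² + (y + 44.2)² = 86.23².
Subtracting the S-05 equation from the S-06 and S-07 equations removes the quadratic terms:
333.0 x − 113.6 y = -9817.76
248.6 x − 173.6 y = -4461.72
Solving the 2×2 system: x ≈ -40.5, y ≈ -32.3 km.
Check against S-05 (with the unrounded x, y): √((x + 79.4)²+(y − 42.6)²) = 84.40 ≈ 84.40 km. ✓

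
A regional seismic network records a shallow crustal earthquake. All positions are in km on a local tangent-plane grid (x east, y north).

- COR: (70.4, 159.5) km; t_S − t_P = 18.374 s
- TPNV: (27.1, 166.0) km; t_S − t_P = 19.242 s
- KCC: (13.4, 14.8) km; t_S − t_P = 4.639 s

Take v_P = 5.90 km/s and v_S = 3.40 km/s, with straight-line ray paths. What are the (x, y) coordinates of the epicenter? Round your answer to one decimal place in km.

(50.6, 13.4)

Distance from S−P lag: d = Δt · v_P v_S / (v_P − v_S) = Δt · (5.90·3.40)/(5.90−3.40) ≈ 8.0240·Δt.
So d_COR = 147.43, d_TPNV = 154.40, d_KCC = 37.22 km.
Circle about each station: (x − 70.4)² + (y − 159.5)² = 147.43²; (x − 27.1)² + (y − 166.0)² = 154.40²; (x − 13.4)² + (y − 14.8)² = 37.22².
Subtracting the COR equation from the TPNV and KCC equations removes the quadratic terms:
-86.6 x + 13.0 y = -4209.76
-114.0 x − 289.4 y = -9647.53
Solving the 2×2 system: x ≈ 50.6, y ≈ 13.4 km.
Check against COR (with the unrounded x, y): √((x − 70.4)²+(y − 159.5)²) = 147.44 ≈ 147.43 km. ✓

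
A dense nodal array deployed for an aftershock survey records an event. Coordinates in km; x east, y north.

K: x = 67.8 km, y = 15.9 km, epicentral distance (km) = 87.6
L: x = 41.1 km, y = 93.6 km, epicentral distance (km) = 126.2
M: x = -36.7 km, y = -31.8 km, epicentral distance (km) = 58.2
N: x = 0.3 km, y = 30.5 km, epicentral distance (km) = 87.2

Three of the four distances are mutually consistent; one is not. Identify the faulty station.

L

Solve using three stations at a time. Using K, M, N (subtract circle equations pairwise → linear system) gives (x, y) ≈ (16.6, -55.2).
Distances from that point to each station vs reported:
  K: calculated 87.6 vs reported 87.6 → residual 0.0 km
  L: calculated 150.8 vs reported 126.2 → residual 24.6 km
  M: calculated 58.2 vs reported 58.2 → residual 0.0 km
  N: calculated 87.2 vs reported 87.2 → residual 0.0 km
K, M, N are mutually consistent (residuals ≈ 0); L is off by 24.6 km.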